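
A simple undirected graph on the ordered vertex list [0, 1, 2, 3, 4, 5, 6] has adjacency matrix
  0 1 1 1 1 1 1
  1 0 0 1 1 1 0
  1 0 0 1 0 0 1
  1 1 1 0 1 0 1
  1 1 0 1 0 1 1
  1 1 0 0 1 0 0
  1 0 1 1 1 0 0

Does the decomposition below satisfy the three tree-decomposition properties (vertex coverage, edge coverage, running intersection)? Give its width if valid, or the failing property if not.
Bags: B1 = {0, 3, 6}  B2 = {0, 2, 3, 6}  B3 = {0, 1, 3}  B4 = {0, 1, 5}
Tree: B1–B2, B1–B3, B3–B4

A tree decomposition must satisfy three properties: every vertex lies in some bag; for every edge, both endpoints lie together in some bag; and for every vertex, the bags containing it form a connected subtree. Here vertex 4 appears in no bag, so the decomposition is invalid.

No — vertex 4 appears in no bag.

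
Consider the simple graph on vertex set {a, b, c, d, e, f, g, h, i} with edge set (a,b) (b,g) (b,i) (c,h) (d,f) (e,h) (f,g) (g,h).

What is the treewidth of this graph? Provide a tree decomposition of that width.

Treewidth 1.
Bags: B1 = {g, h}  B2 = {c, h}  B3 = {b, g}  B4 = {b, i}  B5 = {a, b}  B6 = {f, g}  B7 = {e, h}  B8 = {d, f}
Tree: B1–B2, B1–B3, B3–B4, B3–B5, B3–B6, B1–B7, B6–B8

Every bag has size at most 2, so the width is 2 − 1 = 1 and tw(G) ≤ 1. Since G has at least one edge (e.g. h–g), it is not an edgeless graph, so tw(G) ≥ 1. Therefore the treewidth is 1.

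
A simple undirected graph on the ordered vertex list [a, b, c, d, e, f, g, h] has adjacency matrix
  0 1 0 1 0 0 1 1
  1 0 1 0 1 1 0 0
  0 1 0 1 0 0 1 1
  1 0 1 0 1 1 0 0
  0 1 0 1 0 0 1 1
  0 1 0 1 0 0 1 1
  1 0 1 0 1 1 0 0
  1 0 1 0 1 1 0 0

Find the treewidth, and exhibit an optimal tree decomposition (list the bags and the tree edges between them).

Treewidth 4.
One such decomposition:
Bags: B1 = {a, b, d, g, h}  B2 = {b, d, f, g, h}  B3 = {b, d, e, g, h}  B4 = {b, c, d, g, h}
Tree: B1–B2, B2–B3, B3–B4

The largest bag has 5 vertices, giving width 4; this decomposition certifies tw(G) ≤ 4. For the lower bound: the 5 vertex sets {a,d}, {f,g}, {e,h}, {b}, {c} are disjoint, each induces a connected subgraph, and every pair is joined by at least one edge of G. Contracting each set to a single vertex therefore yields K_{5} as a minor, and since treewidth is minor-monotone, tw(G) ≥ tw(K_{5}) = 4. Hence tw(G) = 4 exactly.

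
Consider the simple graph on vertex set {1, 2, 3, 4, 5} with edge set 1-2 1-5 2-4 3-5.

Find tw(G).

A width-1 tree decomposition is:
Bags: B1 = {3, 5}  B2 = {1, 5}  B3 = {1, 2}  B4 = {2, 4}
Tree: B1–B2, B2–B3, B3–B4
Every bag has size at most 2, so the width is 2 − 1 = 1 and tw(G) ≤ 1. Any graph with an edge has treewidth ≥ 1, and G has the edge 3–5. Hence tw(G) = 1 exactly.

1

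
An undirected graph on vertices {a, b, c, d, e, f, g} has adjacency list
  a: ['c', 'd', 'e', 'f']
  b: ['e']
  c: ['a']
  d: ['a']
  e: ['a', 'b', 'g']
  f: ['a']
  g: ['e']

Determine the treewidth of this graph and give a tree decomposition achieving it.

The largest bag has 2 vertices, giving width 1; this decomposition certifies tw(G) ≤ 1. Any graph with an edge has treewidth ≥ 1, and G has the edge a–d. Combining the bounds, tw(G) = 1.

Treewidth 1.
One such decomposition:
Bags: B1 = {a, d}  B2 = {a, c}  B3 = {a, e}  B4 = {e, g}  B5 = {b, e}  B6 = {a, f}
Tree: B1–B2, B1–B3, B3–B4, B3–B5, B3–B6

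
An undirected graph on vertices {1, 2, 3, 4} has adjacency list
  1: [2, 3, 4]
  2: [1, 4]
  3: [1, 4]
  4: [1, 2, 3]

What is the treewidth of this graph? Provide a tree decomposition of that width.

Treewidth 2.
Bags: B1 = {1, 3, 4}  B2 = {1, 2, 4}
Tree: B1–B2

The largest bag has 3 vertices, giving width 2; this decomposition certifies tw(G) ≤ 2. On the other hand G contains the 3-clique {1, 2, 4}. A clique must lie in a single bag of any decomposition, so no decomposition can have width below 2. The upper and lower bounds meet at 2, so that is the treewidth.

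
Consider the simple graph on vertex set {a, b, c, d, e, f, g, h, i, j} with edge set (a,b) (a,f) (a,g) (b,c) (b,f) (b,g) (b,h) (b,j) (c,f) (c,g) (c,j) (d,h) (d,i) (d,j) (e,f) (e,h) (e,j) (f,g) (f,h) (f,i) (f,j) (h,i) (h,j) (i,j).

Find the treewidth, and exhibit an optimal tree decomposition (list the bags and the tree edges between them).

Treewidth 3.
One optimal decomposition is:
Bags: B1 = {f, h, i, j}  B2 = {e, f, h, j}  B3 = {b, f, h, j}  B4 = {b, c, f, j}  B5 = {b, c, f, g}  B6 = {a, b, f, g}  B7 = {d, h, i, j}
Tree: B1–B2, B1–B3, B3–B4, B4–B5, B5–B6, B1–B7

Each bag holds 4 vertices, so the decomposition has width 3, which upper-bounds the treewidth. For the lower bound, the 4 vertices {d, h, i, j} are pairwise adjacent, and any tree decomposition puts a clique entirely inside one bag — forcing width ≥ 3. Therefore the treewidth is 3.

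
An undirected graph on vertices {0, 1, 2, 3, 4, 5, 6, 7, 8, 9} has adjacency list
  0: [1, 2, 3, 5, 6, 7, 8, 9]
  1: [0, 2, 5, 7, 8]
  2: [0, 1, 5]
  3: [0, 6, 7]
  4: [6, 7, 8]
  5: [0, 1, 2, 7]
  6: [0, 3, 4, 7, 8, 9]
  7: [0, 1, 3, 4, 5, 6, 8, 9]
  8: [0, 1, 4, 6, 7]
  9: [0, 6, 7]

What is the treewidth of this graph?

3

A width-3 tree decomposition is:
Bags: B1 = {0, 3, 6, 7}  B2 = {0, 6, 7, 8}  B3 = {0, 1, 7, 8}  B4 = {4, 6, 7, 8}  B5 = {0, 6, 7, 9}  B6 = {0, 1, 5, 7}  B7 = {0, 1, 2, 5}
Tree: B1–B2, B2–B3, B2–B4, B1–B5, B3–B6, B6–B7
The largest bag has 4 vertices, giving width 3; this decomposition certifies tw(G) ≤ 3. For the lower bound, the 4 vertices {0, 1, 2, 5} are pairwise adjacent, and any tree decomposition puts a clique entirely inside one bag — forcing width ≥ 3. The upper and lower bounds meet at 3, so that is the treewidth.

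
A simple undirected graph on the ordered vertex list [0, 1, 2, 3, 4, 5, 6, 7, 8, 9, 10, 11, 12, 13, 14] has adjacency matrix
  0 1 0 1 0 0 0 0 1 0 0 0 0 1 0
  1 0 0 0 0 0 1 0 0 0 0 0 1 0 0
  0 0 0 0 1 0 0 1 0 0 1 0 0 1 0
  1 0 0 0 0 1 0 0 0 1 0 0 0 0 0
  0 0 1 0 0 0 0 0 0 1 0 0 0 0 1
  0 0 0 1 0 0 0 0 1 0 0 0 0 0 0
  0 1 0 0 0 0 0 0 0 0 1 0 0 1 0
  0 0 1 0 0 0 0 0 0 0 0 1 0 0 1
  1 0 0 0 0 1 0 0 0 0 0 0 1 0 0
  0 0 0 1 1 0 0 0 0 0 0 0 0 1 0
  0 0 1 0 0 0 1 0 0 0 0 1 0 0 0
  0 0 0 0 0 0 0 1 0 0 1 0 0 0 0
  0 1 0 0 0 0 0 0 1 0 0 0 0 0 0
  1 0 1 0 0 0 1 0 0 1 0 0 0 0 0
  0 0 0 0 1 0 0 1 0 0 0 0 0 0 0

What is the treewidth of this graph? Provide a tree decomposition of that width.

The largest bag has 4 vertices, giving width 3; this decomposition certifies tw(G) ≤ 3. For the lower bound: the 4 vertex sets {5,8,12}, {1}, {0}, {3,6,9,13} are disjoint, each induces a connected subgraph, and every pair is joined by at least one edge of G. Contracting each set to a single vertex therefore yields K_{4} as a minor, and since treewidth is minor-monotone, tw(G) ≥ tw(K_{4}) = 3. Hence tw(G) = 3 exactly.

Treewidth 3.
Bags: B1 = {1, 5, 8, 12}  B2 = {0, 1, 5, 8}  B3 = {0, 1, 3, 5}  B4 = {0, 1, 3, 6}  B5 = {0, 3, 6, 13}  B6 = {3, 6, 9, 13}  B7 = {6, 9, 10, 13}  B8 = {2, 9, 10, 13}  B9 = {2, 4, 9, 10}  B10 = {2, 4, 10, 11}  B11 = {2, 4, 7, 11}  B12 = {4, 7, 11, 14}
Tree: B1–B2, B2–B3, B3–B4, B4–B5, B5–B6, B6–B7, B7–B8, B8–B9, B9–B10, B10–B11, B11–B12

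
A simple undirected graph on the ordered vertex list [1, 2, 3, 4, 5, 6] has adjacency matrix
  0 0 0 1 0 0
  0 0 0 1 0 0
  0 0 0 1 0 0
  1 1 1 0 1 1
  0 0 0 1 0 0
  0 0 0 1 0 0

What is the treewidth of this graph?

1

A width-1 tree decomposition is:
Bags: B1 = {4, 6}  B2 = {4, 5}  B3 = {2, 4}  B4 = {1, 4}  B5 = {3, 4}
Tree: B1–B2, B2–B3, B2–B4, B4–B5
Every bag has size at most 2, so the width is 2 − 1 = 1 and tw(G) ≤ 1. G has an edge, so its treewidth is at least 1. Hence tw(G) = 1 exactly.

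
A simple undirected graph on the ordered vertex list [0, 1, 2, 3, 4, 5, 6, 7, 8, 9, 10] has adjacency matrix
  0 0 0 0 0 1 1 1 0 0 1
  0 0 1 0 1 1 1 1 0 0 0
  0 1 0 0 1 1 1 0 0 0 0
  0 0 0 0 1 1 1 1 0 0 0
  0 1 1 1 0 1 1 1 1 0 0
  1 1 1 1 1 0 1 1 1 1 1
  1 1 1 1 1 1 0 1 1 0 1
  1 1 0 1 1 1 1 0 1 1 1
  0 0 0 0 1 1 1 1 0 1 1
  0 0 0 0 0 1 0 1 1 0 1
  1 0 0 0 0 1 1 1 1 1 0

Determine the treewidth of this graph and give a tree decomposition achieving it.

Every bag has size at most 5, so the width is 5 − 1 = 4 and tw(G) ≤ 4. For the lower bound, the 5 vertices {5, 7, 8, 9, 10} are pairwise adjacent, and any tree decomposition puts a clique entirely inside one bag — forcing width ≥ 4. Therefore the treewidth is 4.

Treewidth 4.
Bags: B1 = {5, 7, 8, 9, 10}  B2 = {5, 6, 7, 8, 10}  B3 = {4, 5, 6, 7, 8}  B4 = {1, 4, 5, 6, 7}  B5 = {3, 4, 5, 6, 7}  B6 = {1, 2, 4, 5, 6}  B7 = {0, 5, 6, 7, 10}
Tree: B1–B2, B2–B3, B3–B4, B3–B5, B4–B6, B2–B7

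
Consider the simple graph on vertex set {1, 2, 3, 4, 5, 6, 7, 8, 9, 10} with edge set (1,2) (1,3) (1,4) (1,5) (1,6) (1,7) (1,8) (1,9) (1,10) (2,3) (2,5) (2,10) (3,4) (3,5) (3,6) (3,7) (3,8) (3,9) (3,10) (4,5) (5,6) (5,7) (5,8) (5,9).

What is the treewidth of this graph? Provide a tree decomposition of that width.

Treewidth 3.
One optimal decomposition is:
Bags: B1 = {1, 3, 5, 9}  B2 = {1, 3, 5, 7}  B3 = {1, 3, 4, 5}  B4 = {1, 2, 3, 5}  B5 = {1, 3, 5, 8}  B6 = {1, 3, 5, 6}  B7 = {1, 2, 3, 10}
Tree: B1–B2, B1–B3, B1–B4, B4–B5, B1–B6, B4–B7

Every bag has size at most 4, so the width is 4 − 1 = 3 and tw(G) ≤ 3. On the other hand G contains the 4-clique {1, 2, 3, 10}. A clique must lie in a single bag of any decomposition, so no decomposition can have width below 3. Combining the bounds, tw(G) = 3.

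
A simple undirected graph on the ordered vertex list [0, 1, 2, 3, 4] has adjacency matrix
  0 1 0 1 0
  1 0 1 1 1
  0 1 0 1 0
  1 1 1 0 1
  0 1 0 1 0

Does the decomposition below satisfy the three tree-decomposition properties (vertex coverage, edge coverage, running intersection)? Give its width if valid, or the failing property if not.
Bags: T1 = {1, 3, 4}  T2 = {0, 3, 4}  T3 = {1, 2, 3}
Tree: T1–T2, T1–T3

No — edge (1,0) lies in no bag.

A tree decomposition must satisfy three properties: every vertex lies in some bag; for every edge, both endpoints lie together in some bag; and for every vertex, the bags containing it form a connected subtree. Here edge (1,0) lies in no bag, so the decomposition is invalid.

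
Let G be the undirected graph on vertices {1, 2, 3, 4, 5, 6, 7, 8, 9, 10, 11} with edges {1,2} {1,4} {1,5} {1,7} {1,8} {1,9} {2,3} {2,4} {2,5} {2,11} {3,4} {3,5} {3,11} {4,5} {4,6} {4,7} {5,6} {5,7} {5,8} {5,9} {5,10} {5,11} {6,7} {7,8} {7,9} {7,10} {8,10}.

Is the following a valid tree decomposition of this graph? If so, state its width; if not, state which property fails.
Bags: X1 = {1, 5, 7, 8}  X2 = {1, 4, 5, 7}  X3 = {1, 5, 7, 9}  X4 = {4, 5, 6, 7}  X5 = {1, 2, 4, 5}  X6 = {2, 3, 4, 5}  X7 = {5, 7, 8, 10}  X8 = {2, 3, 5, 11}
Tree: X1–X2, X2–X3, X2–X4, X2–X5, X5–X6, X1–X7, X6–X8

Yes; width 3.

Vertex coverage: the bags together contain {1, 2, 3, 4, 5, 6, 7, 8, 9, 10, 11}, the full vertex set. Edge coverage: each edge of G has both endpoints in at least one bag. Running intersection: for every vertex, the bags containing it form a connected subtree. All three properties hold, so this is a valid tree decomposition of width max|bag| − 1 = 3, and hence tw(G) ≤ 3.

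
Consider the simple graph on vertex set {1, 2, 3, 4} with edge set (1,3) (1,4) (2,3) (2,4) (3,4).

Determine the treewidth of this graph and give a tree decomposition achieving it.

Treewidth 2.
One optimal decomposition is:
Bags: B1 = {1, 3, 4}  B2 = {2, 3, 4}
Tree: B1–B2

Every bag has size at most 3, so the width is 3 − 1 = 2 and tw(G) ≤ 2. Conversely, {1, 3, 4} is a clique of size 3, and the vertices of any clique must share a bag in every tree decomposition; so some bag has ≥ 3 vertices and tw(G) ≥ 2. Hence tw(G) = 2 exactly.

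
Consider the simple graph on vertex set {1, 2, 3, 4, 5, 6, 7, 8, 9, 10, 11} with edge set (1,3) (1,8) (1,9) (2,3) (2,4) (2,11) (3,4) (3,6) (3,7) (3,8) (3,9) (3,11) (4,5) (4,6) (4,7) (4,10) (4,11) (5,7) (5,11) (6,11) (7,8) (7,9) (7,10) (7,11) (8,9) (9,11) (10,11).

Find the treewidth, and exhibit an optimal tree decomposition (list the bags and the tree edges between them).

Treewidth 3.
One optimal decomposition is:
Bags: B1 = {3, 7, 8, 9}  B2 = {3, 7, 9, 11}  B3 = {3, 4, 7, 11}  B4 = {4, 5, 7, 11}  B5 = {4, 7, 10, 11}  B6 = {3, 4, 6, 11}  B7 = {2, 3, 4, 11}  B8 = {1, 3, 8, 9}
Tree: B1–B2, B2–B3, B3–B4, B3–B5, B3–B6, B3–B7, B1–B8

Every bag has size at most 4, so the width is 4 − 1 = 3 and tw(G) ≤ 3. Conversely, {4, 7, 10, 11} is a clique of size 4, and the vertices of any clique must share a bag in every tree decomposition; so some bag has ≥ 4 vertices and tw(G) ≥ 3. Combining the bounds, tw(G) = 3.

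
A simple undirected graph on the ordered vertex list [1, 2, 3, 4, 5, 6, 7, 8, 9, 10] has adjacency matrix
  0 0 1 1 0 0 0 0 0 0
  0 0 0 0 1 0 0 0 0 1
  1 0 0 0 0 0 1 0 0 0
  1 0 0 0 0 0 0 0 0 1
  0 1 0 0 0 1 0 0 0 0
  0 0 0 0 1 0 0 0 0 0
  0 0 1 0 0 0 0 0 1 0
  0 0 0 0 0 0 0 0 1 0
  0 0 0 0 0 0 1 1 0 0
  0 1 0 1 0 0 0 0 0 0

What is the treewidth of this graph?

1

A width-1 tree decomposition is:
Bags: B1 = {8, 9}  B2 = {7, 9}  B3 = {3, 7}  B4 = {1, 3}  B5 = {1, 4}  B6 = {4, 10}  B7 = {2, 10}  B8 = {2, 5}  B9 = {5, 6}
Tree: B1–B2, B2–B3, B3–B4, B4–B5, B5–B6, B6–B7, B7–B8, B8–B9
Each bag holds 2 vertices, so the decomposition has width 1, which upper-bounds the treewidth. Since G has at least one edge (e.g. 8–9), it is not an edgeless graph, so tw(G) ≥ 1. Combining the bounds, tw(G) = 1.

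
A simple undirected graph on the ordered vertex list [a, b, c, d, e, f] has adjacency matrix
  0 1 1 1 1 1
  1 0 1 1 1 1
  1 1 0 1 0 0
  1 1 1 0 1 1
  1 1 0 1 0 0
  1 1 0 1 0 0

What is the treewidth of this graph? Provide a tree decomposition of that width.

Every bag has size at most 4, so the width is 4 − 1 = 3 and tw(G) ≤ 3. On the other hand G contains the 4-clique {a, b, d, e}. A clique must lie in a single bag of any decomposition, so no decomposition can have width below 3. The upper and lower bounds meet at 3, so that is the treewidth.

Treewidth 3.
One optimal decomposition is:
Bags: B1 = {a, b, d, e}  B2 = {a, b, d, f}  B3 = {a, b, c, d}
Tree: B1–B2, B1–B3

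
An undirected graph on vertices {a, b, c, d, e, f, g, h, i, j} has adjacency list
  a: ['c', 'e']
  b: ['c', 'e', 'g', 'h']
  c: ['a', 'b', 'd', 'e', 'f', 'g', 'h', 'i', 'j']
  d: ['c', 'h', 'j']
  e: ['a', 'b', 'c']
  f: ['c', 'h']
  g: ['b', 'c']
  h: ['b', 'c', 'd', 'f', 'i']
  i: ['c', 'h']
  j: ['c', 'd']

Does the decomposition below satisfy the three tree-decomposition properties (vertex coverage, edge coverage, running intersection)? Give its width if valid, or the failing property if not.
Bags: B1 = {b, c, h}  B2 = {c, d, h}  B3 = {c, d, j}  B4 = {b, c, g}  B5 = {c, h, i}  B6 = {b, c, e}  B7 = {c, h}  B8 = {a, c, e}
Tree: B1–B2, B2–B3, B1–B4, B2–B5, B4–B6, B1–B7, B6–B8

A tree decomposition must satisfy three properties: every vertex lies in some bag; for every edge, both endpoints lie together in some bag; and for every vertex, the bags containing it form a connected subtree. Here vertex f appears in no bag, so the decomposition is invalid.

No — vertex f appears in no bag.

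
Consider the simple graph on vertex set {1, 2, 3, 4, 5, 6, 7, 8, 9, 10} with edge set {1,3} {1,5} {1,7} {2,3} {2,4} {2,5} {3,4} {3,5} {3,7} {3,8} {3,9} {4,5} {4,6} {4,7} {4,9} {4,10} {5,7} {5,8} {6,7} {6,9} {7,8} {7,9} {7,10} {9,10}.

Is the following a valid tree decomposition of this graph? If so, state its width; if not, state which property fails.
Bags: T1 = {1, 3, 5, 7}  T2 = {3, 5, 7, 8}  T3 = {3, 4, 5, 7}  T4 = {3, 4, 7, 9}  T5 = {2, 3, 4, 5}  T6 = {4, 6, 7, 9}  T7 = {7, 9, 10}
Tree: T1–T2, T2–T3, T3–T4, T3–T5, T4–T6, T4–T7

No — edge (4,10) lies in no bag.

A tree decomposition must satisfy three properties: every vertex lies in some bag; for every edge, both endpoints lie together in some bag; and for every vertex, the bags containing it form a connected subtree. Here edge (4,10) lies in no bag, so the decomposition is invalid.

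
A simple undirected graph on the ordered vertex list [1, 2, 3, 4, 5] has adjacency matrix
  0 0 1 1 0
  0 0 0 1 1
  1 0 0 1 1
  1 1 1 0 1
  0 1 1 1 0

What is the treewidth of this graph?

2

A width-2 tree decomposition is:
Bags: B1 = {2, 4, 5}  B2 = {3, 4, 5}  B3 = {1, 3, 4}
Tree: B1–B2, B2–B3
Each bag holds 3 vertices, so the decomposition has width 2, which upper-bounds the treewidth. On the other hand G contains the 3-clique {2, 4, 5}. A clique must lie in a single bag of any decomposition, so no decomposition can have width below 2. The upper and lower bounds meet at 2, so that is the treewidth.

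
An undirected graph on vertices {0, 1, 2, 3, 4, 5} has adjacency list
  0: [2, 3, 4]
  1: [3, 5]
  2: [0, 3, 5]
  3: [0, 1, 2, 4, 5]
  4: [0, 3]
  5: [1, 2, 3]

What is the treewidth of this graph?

2

A width-2 tree decomposition is:
Bags: B1 = {0, 2, 3}  B2 = {0, 3, 4}  B3 = {2, 3, 5}  B4 = {1, 3, 5}
Tree: B1–B2, B1–B3, B3–B4
Each bag holds 3 vertices, so the decomposition has width 2, which upper-bounds the treewidth. On the other hand G contains the 3-clique {0, 2, 3}. A clique must lie in a single bag of any decomposition, so no decomposition can have width below 2. The upper and lower bounds meet at 2, so that is the treewidth.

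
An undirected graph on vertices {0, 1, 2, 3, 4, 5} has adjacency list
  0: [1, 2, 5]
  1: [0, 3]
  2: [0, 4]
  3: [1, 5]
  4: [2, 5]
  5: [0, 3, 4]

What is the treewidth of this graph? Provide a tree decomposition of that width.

Each bag holds 3 vertices, so the decomposition has width 2, which upper-bounds the treewidth. Since 3–1–0–5–3 is a cycle in G, G is not acyclic. Forests are exactly the graphs of treewidth ≤ 1, so tw(G) ≥ 2. The upper and lower bounds meet at 2, so that is the treewidth.

Treewidth 2.
One such decomposition:
Bags: B1 = {1, 3, 5}  B2 = {0, 1, 5}  B3 = {0, 4, 5}  B4 = {0, 2, 4}
Tree: B1–B2, B2–B3, B3–B4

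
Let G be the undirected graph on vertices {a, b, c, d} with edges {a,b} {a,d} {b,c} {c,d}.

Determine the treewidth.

2

A width-2 tree decomposition is:
Bags: B1 = {a, c, d}  B2 = {a, b, c}
Tree: B1–B2
Every bag has size at most 3, so the width is 3 − 1 = 2 and tw(G) ≤ 2. Since c–d–a–b–c is a cycle in G, G is not acyclic. Forests are exactly the graphs of treewidth ≤ 1, so tw(G) ≥ 2. The upper and lower bounds meet at 2, so that is the treewidth.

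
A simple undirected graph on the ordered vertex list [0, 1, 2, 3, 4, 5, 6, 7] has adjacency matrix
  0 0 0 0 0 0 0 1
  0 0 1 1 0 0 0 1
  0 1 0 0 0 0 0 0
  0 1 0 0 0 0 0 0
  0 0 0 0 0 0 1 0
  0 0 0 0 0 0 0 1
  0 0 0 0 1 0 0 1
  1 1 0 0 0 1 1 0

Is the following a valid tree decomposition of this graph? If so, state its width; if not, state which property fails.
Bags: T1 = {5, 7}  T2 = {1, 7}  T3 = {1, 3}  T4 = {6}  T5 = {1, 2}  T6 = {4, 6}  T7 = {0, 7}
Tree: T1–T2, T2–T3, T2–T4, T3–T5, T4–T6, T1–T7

A tree decomposition must satisfy three properties: every vertex lies in some bag; for every edge, both endpoints lie together in some bag; and for every vertex, the bags containing it form a connected subtree. Here edge (7,6) lies in no bag, so the decomposition is invalid.

No — edge (7,6) lies in no bag.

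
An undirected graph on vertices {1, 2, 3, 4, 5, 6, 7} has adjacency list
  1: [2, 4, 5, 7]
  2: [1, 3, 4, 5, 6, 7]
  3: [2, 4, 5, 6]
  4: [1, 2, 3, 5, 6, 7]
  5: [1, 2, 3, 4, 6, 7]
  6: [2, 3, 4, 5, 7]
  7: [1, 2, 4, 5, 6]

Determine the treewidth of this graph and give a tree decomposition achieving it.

The largest bag has 5 vertices, giving width 4; this decomposition certifies tw(G) ≤ 4. For the lower bound, the 5 vertices {1, 2, 4, 5, 7} are pairwise adjacent, and any tree decomposition puts a clique entirely inside one bag — forcing width ≥ 4. Therefore the treewidth is 4.

Treewidth 4.
One optimal decomposition is:
Bags: B1 = {1, 2, 4, 5, 7}  B2 = {2, 4, 5, 6, 7}  B3 = {2, 3, 4, 5, 6}
Tree: B1–B2, B2–B3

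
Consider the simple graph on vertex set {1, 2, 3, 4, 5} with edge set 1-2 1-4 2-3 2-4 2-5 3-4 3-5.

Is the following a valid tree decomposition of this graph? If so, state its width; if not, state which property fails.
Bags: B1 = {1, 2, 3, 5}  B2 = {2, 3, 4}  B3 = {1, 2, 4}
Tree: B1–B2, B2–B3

No — bags containing vertex 1 are not connected in the tree.

A tree decomposition must satisfy three properties: every vertex lies in some bag; for every edge, both endpoints lie together in some bag; and for every vertex, the bags containing it form a connected subtree. Here bags containing vertex 1 are not connected in the tree, so the decomposition is invalid.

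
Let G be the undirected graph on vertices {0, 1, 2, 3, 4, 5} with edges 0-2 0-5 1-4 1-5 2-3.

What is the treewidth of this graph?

A width-1 tree decomposition is:
Bags: B1 = {1, 4}  B2 = {1, 5}  B3 = {0, 5}  B4 = {0, 2}  B5 = {2, 3}
Tree: B1–B2, B2–B3, B3–B4, B4–B5
Every bag has size at most 2, so the width is 2 − 1 = 1 and tw(G) ≤ 1. Since G has at least one edge (e.g. 4–1), it is not an edgeless graph, so tw(G) ≥ 1. Hence tw(G) = 1 exactly.

1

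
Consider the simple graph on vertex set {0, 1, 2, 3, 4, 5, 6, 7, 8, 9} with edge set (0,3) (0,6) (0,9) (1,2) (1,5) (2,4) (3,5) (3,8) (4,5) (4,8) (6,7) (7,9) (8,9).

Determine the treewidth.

A width-2 tree decomposition is:
Bags: B1 = {6, 7, 9}  B2 = {0, 6, 9}  B3 = {0, 8, 9}  B4 = {0, 3, 8}  B5 = {3, 4, 8}  B6 = {3, 4, 5}  B7 = {2, 4, 5}  B8 = {1, 2, 5}
Tree: B1–B2, B2–B3, B3–B4, B4–B5, B5–B6, B6–B7, B7–B8
Each bag holds 3 vertices, so the decomposition has width 2, which upper-bounds the treewidth. The edges 7–6–0–9–7 form a cycle, so G is not a tree and its treewidth is at least 2. Hence tw(G) = 2 exactly.

2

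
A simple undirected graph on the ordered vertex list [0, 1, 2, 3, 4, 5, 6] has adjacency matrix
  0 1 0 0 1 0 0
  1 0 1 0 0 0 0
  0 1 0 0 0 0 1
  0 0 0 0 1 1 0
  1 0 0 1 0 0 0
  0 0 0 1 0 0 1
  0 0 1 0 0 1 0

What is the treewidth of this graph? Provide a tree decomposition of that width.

Treewidth 2.
Bags: B1 = {0, 1, 4}  B2 = {1, 3, 4}  B3 = {1, 3, 5}  B4 = {1, 5, 6}  B5 = {1, 2, 6}
Tree: B1–B2, B2–B3, B3–B4, B4–B5

Each bag holds 3 vertices, so the decomposition has width 2, which upper-bounds the treewidth. The edges 1–0–4–3–5–6–2–1 form a cycle, so G is not a tree and its treewidth is at least 2. Therefore the treewidth is 2.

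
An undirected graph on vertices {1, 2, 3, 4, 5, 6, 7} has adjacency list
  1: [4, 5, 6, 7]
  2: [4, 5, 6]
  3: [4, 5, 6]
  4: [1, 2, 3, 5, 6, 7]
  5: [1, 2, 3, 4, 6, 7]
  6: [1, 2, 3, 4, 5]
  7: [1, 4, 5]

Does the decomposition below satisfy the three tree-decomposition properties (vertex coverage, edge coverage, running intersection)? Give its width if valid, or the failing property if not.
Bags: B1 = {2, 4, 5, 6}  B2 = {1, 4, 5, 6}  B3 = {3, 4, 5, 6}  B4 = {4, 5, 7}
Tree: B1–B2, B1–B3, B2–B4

A tree decomposition must satisfy three properties: every vertex lies in some bag; for every edge, both endpoints lie together in some bag; and for every vertex, the bags containing it form a connected subtree. Here edge (1,7) lies in no bag, so the decomposition is invalid.

No — edge (1,7) lies in no bag.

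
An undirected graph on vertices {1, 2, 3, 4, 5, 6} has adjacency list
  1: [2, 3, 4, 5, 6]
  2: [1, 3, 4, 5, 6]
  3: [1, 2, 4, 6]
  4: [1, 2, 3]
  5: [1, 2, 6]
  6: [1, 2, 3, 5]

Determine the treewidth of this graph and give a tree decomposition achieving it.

Each bag holds 4 vertices, so the decomposition has width 3, which upper-bounds the treewidth. Conversely, {1, 2, 3, 4} is a clique of size 4, and the vertices of any clique must share a bag in every tree decomposition; so some bag has ≥ 4 vertices and tw(G) ≥ 3. Hence tw(G) = 3 exactly.

Treewidth 3.
One optimal decomposition is:
Bags: B1 = {1, 2, 3, 4}  B2 = {1, 2, 3, 6}  B3 = {1, 2, 5, 6}
Tree: B1–B2, B2–B3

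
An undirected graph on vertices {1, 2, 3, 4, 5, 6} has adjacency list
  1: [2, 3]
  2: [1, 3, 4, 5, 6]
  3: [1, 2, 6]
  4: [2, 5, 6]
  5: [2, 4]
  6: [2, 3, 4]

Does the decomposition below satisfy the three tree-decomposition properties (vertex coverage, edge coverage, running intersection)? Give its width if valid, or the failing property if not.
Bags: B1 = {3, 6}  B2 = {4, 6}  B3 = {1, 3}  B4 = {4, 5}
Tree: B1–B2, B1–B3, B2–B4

A tree decomposition must satisfy three properties: every vertex lies in some bag; for every edge, both endpoints lie together in some bag; and for every vertex, the bags containing it form a connected subtree. Here vertex 2 appears in no bag, so the decomposition is invalid.

No — vertex 2 appears in no bag.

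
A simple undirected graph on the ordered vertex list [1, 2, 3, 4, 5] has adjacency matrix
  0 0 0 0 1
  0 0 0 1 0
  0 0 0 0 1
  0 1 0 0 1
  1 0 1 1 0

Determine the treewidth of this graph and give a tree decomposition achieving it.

The largest bag has 2 vertices, giving width 1; this decomposition certifies tw(G) ≤ 1. Since G has at least one edge (e.g. 3–5), it is not an edgeless graph, so tw(G) ≥ 1. The upper and lower bounds meet at 1, so that is the treewidth.

Treewidth 1.
One optimal decomposition is:
Bags: B1 = {3, 5}  B2 = {1, 5}  B3 = {4, 5}  B4 = {2, 4}
Tree: B1–B2, B2–B3, B3–B4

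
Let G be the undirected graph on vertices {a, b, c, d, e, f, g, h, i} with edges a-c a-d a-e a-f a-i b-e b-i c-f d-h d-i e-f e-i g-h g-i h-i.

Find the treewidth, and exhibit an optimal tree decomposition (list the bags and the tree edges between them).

Treewidth 2.
One such decomposition:
Bags: B1 = {a, d, i}  B2 = {a, e, i}  B3 = {b, e, i}  B4 = {a, e, f}  B5 = {d, h, i}  B6 = {a, c, f}  B7 = {g, h, i}
Tree: B1–B2, B2–B3, B2–B4, B1–B5, B4–B6, B5–B7

Every bag has size at most 3, so the width is 3 − 1 = 2 and tw(G) ≤ 2. Conversely, {a, c, f} is a clique of size 3, and the vertices of any clique must share a bag in every tree decomposition; so some bag has ≥ 3 vertices and tw(G) ≥ 2. Combining the bounds, tw(G) = 2.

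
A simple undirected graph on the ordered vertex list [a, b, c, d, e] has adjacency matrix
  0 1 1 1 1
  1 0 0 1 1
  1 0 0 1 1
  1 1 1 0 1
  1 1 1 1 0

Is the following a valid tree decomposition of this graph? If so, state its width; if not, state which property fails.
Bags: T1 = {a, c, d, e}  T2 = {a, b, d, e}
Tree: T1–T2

Every vertex of G appears in some bag (union = {a, b, c, d, e}); every edge is covered by a bag; and for each vertex v the set of bags containing v is connected in the bag tree. The decomposition is therefore valid. The largest bag has 4 vertices, so the width is 3.

Yes; width 3.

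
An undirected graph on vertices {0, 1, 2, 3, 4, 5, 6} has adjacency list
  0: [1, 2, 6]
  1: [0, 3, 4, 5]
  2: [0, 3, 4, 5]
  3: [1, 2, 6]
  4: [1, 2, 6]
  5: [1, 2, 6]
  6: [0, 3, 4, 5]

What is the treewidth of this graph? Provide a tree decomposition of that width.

Treewidth 3.
Bags: B1 = {1, 2, 3, 6}  B2 = {0, 1, 2, 6}  B3 = {1, 2, 4, 6}  B4 = {1, 2, 5, 6}
Tree: B1–B2, B2–B3, B3–B4

Each bag holds 4 vertices, so the decomposition has width 3, which upper-bounds the treewidth. For the lower bound: the 4 vertex sets {3,6}, {0,2}, {1}, {4} are disjoint, each induces a connected subgraph, and every pair is joined by at least one edge of G. Contracting each set to a single vertex therefore yields K_{4} as a minor, and since treewidth is minor-monotone, tw(G) ≥ tw(K_{4}) = 3. Hence tw(G) = 3 exactly.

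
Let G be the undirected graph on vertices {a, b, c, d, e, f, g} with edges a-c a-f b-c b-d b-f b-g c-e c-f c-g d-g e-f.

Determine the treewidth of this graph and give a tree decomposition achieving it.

Treewidth 2.
One such decomposition:
Bags: B1 = {b, c, f}  B2 = {b, c, g}  B3 = {a, c, f}  B4 = {b, d, g}  B5 = {c, e, f}
Tree: B1–B2, B1–B3, B2–B4, B1–B5

Every bag has size at most 3, so the width is 3 − 1 = 2 and tw(G) ≤ 2. On the other hand G contains the 3-clique {b, d, g}. A clique must lie in a single bag of any decomposition, so no decomposition can have width below 2. Combining the bounds, tw(G) = 2.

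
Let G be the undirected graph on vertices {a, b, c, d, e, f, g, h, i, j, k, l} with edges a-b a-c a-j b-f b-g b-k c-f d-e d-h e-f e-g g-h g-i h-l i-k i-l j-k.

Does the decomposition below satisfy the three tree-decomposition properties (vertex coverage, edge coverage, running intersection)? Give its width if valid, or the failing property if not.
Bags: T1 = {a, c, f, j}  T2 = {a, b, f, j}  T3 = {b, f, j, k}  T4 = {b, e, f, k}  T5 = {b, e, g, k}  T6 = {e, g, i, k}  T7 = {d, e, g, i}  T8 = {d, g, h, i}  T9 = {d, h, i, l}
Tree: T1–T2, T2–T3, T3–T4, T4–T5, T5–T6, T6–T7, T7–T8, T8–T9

Yes; width 3.

Checking the three conditions: (i) the bags cover all of {a, b, c, d, e, f, g, h, i, j, k, l}; (ii) for each edge, some bag contains both endpoints; (iii) the bags containing any fixed vertex form a subtree. All hold, so the decomposition is valid with width 4 − 1 = 3.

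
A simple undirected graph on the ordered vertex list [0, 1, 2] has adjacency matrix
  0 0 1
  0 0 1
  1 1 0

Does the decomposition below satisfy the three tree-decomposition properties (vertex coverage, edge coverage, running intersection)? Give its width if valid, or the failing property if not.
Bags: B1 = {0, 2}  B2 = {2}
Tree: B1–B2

No — vertex 1 appears in no bag.

A tree decomposition must satisfy three properties: every vertex lies in some bag; for every edge, both endpoints lie together in some bag; and for every vertex, the bags containing it form a connected subtree. Here vertex 1 appears in no bag, so the decomposition is invalid.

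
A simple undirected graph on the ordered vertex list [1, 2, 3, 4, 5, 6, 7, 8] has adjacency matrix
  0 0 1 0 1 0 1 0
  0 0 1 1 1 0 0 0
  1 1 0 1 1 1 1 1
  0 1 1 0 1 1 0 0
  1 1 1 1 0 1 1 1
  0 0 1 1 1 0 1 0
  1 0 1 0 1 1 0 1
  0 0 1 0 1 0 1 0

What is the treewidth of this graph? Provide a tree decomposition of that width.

Each bag holds 4 vertices, so the decomposition has width 3, which upper-bounds the treewidth. On the other hand G contains the 4-clique {2, 3, 4, 5}. A clique must lie in a single bag of any decomposition, so no decomposition can have width below 3. Hence tw(G) = 3 exactly.

Treewidth 3.
One such decomposition:
Bags: B1 = {1, 3, 5, 7}  B2 = {3, 5, 6, 7}  B3 = {3, 4, 5, 6}  B4 = {3, 5, 7, 8}  B5 = {2, 3, 4, 5}
Tree: B1–B2, B2–B3, B1–B4, B3–B5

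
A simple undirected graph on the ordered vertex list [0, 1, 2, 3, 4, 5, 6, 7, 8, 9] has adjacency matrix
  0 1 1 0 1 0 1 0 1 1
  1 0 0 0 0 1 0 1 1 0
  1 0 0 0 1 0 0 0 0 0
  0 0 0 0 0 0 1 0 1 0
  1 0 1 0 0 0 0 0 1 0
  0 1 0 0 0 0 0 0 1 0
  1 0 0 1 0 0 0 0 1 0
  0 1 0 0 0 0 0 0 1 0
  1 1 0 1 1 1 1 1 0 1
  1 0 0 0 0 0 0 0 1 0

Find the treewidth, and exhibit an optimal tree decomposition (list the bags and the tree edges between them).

The largest bag has 3 vertices, giving width 2; this decomposition certifies tw(G) ≤ 2. Conversely, {0, 1, 8} is a clique of size 3, and the vertices of any clique must share a bag in every tree decomposition; so some bag has ≥ 3 vertices and tw(G) ≥ 2. The upper and lower bounds meet at 2, so that is the treewidth.

Treewidth 2.
Bags: B1 = {0, 6, 8}  B2 = {0, 4, 8}  B3 = {0, 1, 8}  B4 = {3, 6, 8}  B5 = {0, 8, 9}  B6 = {0, 2, 4}  B7 = {1, 7, 8}  B8 = {1, 5, 8}
Tree: B1–B2, B2–B3, B1–B4, B3–B5, B2–B6, B3–B7, B3–B8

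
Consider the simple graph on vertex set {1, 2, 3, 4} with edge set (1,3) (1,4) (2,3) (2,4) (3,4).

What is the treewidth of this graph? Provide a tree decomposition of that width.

Treewidth 2.
One such decomposition:
Bags: B1 = {2, 3, 4}  B2 = {1, 3, 4}
Tree: B1–B2

Every bag has size at most 3, so the width is 3 − 1 = 2 and tw(G) ≤ 2. Conversely, {1, 3, 4} is a clique of size 3, and the vertices of any clique must share a bag in every tree decomposition; so some bag has ≥ 3 vertices and tw(G) ≥ 2. Hence tw(G) = 2 exactly.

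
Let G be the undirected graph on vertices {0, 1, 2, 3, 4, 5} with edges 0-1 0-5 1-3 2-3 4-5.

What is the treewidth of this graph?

A width-1 tree decomposition is:
Bags: B1 = {2, 3}  B2 = {1, 3}  B3 = {0, 1}  B4 = {0, 5}  B5 = {4, 5}
Tree: B1–B2, B2–B3, B3–B4, B4–B5
The largest bag has 2 vertices, giving width 1; this decomposition certifies tw(G) ≤ 1. Any graph with an edge has treewidth ≥ 1, and G has the edge 2–3. Combining the bounds, tw(G) = 1.

1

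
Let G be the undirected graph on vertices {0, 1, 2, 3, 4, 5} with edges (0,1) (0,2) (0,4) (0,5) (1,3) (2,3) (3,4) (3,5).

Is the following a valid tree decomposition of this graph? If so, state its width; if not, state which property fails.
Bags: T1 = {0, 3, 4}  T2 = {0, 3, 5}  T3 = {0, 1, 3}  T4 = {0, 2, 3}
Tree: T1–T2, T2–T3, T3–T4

Every vertex of G appears in some bag (union = {0, 1, 2, 3, 4, 5}); every edge is covered by a bag; and for each vertex v the set of bags containing v is connected in the bag tree. The decomposition is therefore valid. The largest bag has 3 vertices, so the width is 2.

Yes; width 2.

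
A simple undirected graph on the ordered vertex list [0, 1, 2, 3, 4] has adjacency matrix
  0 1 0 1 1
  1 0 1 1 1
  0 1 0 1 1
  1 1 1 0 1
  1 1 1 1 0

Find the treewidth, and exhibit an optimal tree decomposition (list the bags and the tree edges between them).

The largest bag has 4 vertices, giving width 3; this decomposition certifies tw(G) ≤ 3. Conversely, {0, 1, 3, 4} is a clique of size 4, and the vertices of any clique must share a bag in every tree decomposition; so some bag has ≥ 4 vertices and tw(G) ≥ 3. Therefore the treewidth is 3.

Treewidth 3.
One such decomposition:
Bags: B1 = {1, 2, 3, 4}  B2 = {0, 1, 3, 4}
Tree: B1–B2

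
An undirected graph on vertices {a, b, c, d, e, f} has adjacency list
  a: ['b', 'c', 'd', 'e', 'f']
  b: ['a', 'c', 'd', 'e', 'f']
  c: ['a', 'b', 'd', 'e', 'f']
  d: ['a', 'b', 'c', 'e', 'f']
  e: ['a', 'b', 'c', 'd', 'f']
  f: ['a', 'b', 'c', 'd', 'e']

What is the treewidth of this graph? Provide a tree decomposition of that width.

A single bag containing all 6 vertices is trivially a valid decomposition of width 5. For the lower bound, the 6 vertices {a, b, c, d, e, f} are pairwise adjacent, and any tree decomposition puts a clique entirely inside one bag — forcing width ≥ 5. Combining the bounds, tw(G) = 5.

Treewidth 5.
One such decomposition:
Bags: B1 = {a, b, c, d, e, f}
Tree: (single bag)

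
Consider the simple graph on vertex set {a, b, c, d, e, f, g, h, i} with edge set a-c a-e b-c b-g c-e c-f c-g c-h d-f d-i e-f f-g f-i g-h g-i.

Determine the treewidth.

A width-2 tree decomposition is:
Bags: B1 = {c, g, h}  B2 = {b, c, g}  B3 = {c, f, g}  B4 = {f, g, i}  B5 = {d, f, i}  B6 = {c, e, f}  B7 = {a, c, e}
Tree: B1–B2, B2–B3, B3–B4, B4–B5, B3–B6, B6–B7
Each bag holds 3 vertices, so the decomposition has width 2, which upper-bounds the treewidth. Conversely, {d, f, i} is a clique of size 3, and the vertices of any clique must share a bag in every tree decomposition; so some bag has ≥ 3 vertices and tw(G) ≥ 2. Combining the bounds, tw(G) = 2.

2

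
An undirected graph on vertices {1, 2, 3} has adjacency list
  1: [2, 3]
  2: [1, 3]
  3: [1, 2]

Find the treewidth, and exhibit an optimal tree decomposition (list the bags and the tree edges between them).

Treewidth 2.
One optimal decomposition is:
Bags: B1 = {1, 2, 3}
Tree: (single bag)

With just one bag of size 3, the width is 3 − 1 = 2, so tw(G) ≤ 2. Conversely, {1, 2, 3} is a clique of size 3, and the vertices of any clique must share a bag in every tree decomposition; so some bag has ≥ 3 vertices and tw(G) ≥ 2. The upper and lower bounds meet at 2, so that is the treewidth.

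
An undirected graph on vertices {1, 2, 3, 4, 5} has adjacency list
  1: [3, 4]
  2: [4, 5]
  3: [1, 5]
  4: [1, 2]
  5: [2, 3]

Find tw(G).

2

A width-2 tree decomposition is:
Bags: B1 = {1, 2, 4}  B2 = {1, 2, 3}  B3 = {2, 3, 5}
Tree: B1–B2, B2–B3
The largest bag has 3 vertices, giving width 2; this decomposition certifies tw(G) ≤ 2. Since 2–4–1–3–5–2 is a cycle in G, G is not acyclic. Forests are exactly the graphs of treewidth ≤ 1, so tw(G) ≥ 2. Therefore the treewidth is 2.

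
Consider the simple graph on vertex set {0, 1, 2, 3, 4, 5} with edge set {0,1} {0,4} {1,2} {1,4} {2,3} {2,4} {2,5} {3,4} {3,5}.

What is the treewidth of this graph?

A width-2 tree decomposition is:
Bags: B1 = {2, 3, 4}  B2 = {1, 2, 4}  B3 = {0, 1, 4}  B4 = {2, 3, 5}
Tree: B1–B2, B2–B3, B1–B4
Each bag holds 3 vertices, so the decomposition has width 2, which upper-bounds the treewidth. For the lower bound, the 3 vertices {0, 1, 4} are pairwise adjacent, and any tree decomposition puts a clique entirely inside one bag — forcing width ≥ 2. Therefore the treewidth is 2.

2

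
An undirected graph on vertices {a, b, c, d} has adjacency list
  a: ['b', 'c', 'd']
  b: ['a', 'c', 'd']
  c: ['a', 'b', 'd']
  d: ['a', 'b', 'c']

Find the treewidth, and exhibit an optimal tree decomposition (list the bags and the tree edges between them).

A single bag containing all 4 vertices is trivially a valid decomposition of width 3. For the lower bound, the 4 vertices {a, b, c, d} are pairwise adjacent, and any tree decomposition puts a clique entirely inside one bag — forcing width ≥ 3. Combining the bounds, tw(G) = 3.

Treewidth 3.
One such decomposition:
Bags: B1 = {a, b, c, d}
Tree: (single bag)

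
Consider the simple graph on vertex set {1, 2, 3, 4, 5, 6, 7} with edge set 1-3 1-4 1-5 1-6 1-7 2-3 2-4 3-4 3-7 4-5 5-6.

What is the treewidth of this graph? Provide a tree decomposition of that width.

Treewidth 2.
Bags: B1 = {1, 3, 4}  B2 = {2, 3, 4}  B3 = {1, 3, 7}  B4 = {1, 4, 5}  B5 = {1, 5, 6}
Tree: B1–B2, B1–B3, B1–B4, B4–B5

Every bag has size at most 3, so the width is 3 − 1 = 2 and tw(G) ≤ 2. Conversely, {1, 3, 4} is a clique of size 3, and the vertices of any clique must share a bag in every tree decomposition; so some bag has ≥ 3 vertices and tw(G) ≥ 2. Hence tw(G) = 2 exactly.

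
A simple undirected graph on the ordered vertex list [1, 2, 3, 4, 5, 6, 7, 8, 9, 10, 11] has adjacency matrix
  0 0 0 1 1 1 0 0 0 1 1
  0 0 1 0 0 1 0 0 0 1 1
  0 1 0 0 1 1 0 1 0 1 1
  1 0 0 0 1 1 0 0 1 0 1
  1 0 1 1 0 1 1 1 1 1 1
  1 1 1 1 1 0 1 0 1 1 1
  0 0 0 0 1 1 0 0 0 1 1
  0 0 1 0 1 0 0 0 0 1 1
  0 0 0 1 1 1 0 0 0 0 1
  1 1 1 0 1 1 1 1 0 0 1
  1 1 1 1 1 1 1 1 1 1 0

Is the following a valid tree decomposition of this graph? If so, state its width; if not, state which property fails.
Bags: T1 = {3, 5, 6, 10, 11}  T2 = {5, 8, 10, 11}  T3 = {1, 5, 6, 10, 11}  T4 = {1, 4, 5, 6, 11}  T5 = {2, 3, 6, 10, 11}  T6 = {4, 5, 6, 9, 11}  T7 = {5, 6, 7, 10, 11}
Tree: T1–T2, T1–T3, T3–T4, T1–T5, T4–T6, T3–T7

No — edge (3,8) lies in no bag.

A tree decomposition must satisfy three properties: every vertex lies in some bag; for every edge, both endpoints lie together in some bag; and for every vertex, the bags containing it form a connected subtree. Here edge (3,8) lies in no bag, so the decomposition is invalid.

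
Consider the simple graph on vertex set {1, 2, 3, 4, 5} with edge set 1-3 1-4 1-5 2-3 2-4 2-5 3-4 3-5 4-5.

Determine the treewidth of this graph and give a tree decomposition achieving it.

Treewidth 3.
One optimal decomposition is:
Bags: B1 = {2, 3, 4, 5}  B2 = {1, 3, 4, 5}
Tree: B1–B2

The largest bag has 4 vertices, giving width 3; this decomposition certifies tw(G) ≤ 3. For the lower bound, the 4 vertices {1, 3, 4, 5} are pairwise adjacent, and any tree decomposition puts a clique entirely inside one bag — forcing width ≥ 3. Therefore the treewidth is 3.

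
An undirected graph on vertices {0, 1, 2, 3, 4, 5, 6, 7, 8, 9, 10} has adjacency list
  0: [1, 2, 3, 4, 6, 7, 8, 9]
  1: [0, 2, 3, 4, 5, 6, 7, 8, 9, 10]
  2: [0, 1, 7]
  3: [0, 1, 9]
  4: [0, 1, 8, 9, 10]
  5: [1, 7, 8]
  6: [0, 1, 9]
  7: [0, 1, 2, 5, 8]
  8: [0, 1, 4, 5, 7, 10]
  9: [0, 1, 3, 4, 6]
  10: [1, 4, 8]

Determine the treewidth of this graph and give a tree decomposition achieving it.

Treewidth 3.
One such decomposition:
Bags: B1 = {0, 1, 4, 9}  B2 = {0, 1, 3, 9}  B3 = {0, 1, 4, 8}  B4 = {0, 1, 6, 9}  B5 = {0, 1, 7, 8}  B6 = {1, 5, 7, 8}  B7 = {1, 4, 8, 10}  B8 = {0, 1, 2, 7}
Tree: B1–B2, B1–B3, B2–B4, B3–B5, B5–B6, B3–B7, B5–B8

Every bag has size at most 4, so the width is 4 − 1 = 3 and tw(G) ≤ 3. On the other hand G contains the 4-clique {0, 1, 4, 8}. A clique must lie in a single bag of any decomposition, so no decomposition can have width below 3. The upper and lower bounds meet at 3, so that is the treewidth.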